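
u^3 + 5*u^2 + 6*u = u*(u + 2)*(u + 3)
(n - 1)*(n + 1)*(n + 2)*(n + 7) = n^4 + 9*n^3 + 13*n^2 - 9*n - 14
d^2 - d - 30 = (d - 6)*(d + 5)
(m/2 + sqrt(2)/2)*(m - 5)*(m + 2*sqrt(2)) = m^3/2 - 5*m^2/2 + 3*sqrt(2)*m^2/2 - 15*sqrt(2)*m/2 + 2*m - 10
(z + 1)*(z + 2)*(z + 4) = z^3 + 7*z^2 + 14*z + 8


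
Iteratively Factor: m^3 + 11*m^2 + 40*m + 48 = (m + 4)*(m^2 + 7*m + 12) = (m + 3)*(m + 4)*(m + 4)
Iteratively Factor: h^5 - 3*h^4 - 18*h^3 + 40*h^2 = (h - 5)*(h^4 + 2*h^3 - 8*h^2) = (h - 5)*(h - 2)*(h^3 + 4*h^2) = h*(h - 5)*(h - 2)*(h^2 + 4*h) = h*(h - 5)*(h - 2)*(h + 4)*(h)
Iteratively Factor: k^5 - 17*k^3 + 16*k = (k + 1)*(k^4 - k^3 - 16*k^2 + 16*k) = k*(k + 1)*(k^3 - k^2 - 16*k + 16) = k*(k + 1)*(k + 4)*(k^2 - 5*k + 4) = k*(k - 4)*(k + 1)*(k + 4)*(k - 1)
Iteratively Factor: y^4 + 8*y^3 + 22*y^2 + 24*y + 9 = (y + 1)*(y^3 + 7*y^2 + 15*y + 9) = (y + 1)*(y + 3)*(y^2 + 4*y + 3) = (y + 1)*(y + 3)^2*(y + 1)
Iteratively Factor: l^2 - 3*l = (l - 3)*(l)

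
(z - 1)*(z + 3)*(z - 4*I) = z^3 + 2*z^2 - 4*I*z^2 - 3*z - 8*I*z + 12*I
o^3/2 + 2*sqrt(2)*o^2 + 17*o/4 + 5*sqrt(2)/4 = (o/2 + sqrt(2)/2)*(o + sqrt(2)/2)*(o + 5*sqrt(2)/2)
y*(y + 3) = y^2 + 3*y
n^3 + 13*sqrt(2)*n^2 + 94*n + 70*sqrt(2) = (n + sqrt(2))*(n + 5*sqrt(2))*(n + 7*sqrt(2))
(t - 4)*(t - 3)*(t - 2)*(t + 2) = t^4 - 7*t^3 + 8*t^2 + 28*t - 48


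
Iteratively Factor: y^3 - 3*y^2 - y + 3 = (y - 3)*(y^2 - 1) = (y - 3)*(y - 1)*(y + 1)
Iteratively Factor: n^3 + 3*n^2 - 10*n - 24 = (n + 4)*(n^2 - n - 6) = (n - 3)*(n + 4)*(n + 2)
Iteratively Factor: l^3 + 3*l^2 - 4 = (l + 2)*(l^2 + l - 2) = (l - 1)*(l + 2)*(l + 2)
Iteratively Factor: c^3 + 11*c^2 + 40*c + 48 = (c + 4)*(c^2 + 7*c + 12) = (c + 4)^2*(c + 3)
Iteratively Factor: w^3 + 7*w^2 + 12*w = (w + 3)*(w^2 + 4*w) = (w + 3)*(w + 4)*(w)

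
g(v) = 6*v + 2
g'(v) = 6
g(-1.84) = -9.04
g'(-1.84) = 6.00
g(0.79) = 6.74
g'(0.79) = 6.00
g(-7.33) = -41.98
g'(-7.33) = 6.00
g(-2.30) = -11.80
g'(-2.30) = 6.00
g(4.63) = 29.78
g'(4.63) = 6.00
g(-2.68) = -14.08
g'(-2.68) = 6.00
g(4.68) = 30.08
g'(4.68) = 6.00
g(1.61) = 11.66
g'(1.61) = 6.00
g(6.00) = 38.00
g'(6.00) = 6.00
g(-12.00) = -70.00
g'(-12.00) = 6.00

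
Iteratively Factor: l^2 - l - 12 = (l - 4)*(l + 3)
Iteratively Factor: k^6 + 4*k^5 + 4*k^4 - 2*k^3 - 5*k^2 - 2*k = (k + 2)*(k^5 + 2*k^4 - 2*k^2 - k) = (k + 1)*(k + 2)*(k^4 + k^3 - k^2 - k) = (k + 1)^2*(k + 2)*(k^3 - k) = (k - 1)*(k + 1)^2*(k + 2)*(k^2 + k) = (k - 1)*(k + 1)^3*(k + 2)*(k)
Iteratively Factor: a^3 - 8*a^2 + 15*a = (a - 5)*(a^2 - 3*a) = (a - 5)*(a - 3)*(a)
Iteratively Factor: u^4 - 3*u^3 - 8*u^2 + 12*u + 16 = (u - 4)*(u^3 + u^2 - 4*u - 4) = (u - 4)*(u + 2)*(u^2 - u - 2) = (u - 4)*(u + 1)*(u + 2)*(u - 2)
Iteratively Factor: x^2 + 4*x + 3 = (x + 1)*(x + 3)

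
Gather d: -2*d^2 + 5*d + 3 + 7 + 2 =-2*d^2 + 5*d + 12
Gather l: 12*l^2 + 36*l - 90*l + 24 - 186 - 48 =12*l^2 - 54*l - 210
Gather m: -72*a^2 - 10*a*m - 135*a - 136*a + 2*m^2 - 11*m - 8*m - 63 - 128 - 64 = -72*a^2 - 271*a + 2*m^2 + m*(-10*a - 19) - 255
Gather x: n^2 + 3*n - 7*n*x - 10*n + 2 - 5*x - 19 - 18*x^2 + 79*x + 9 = n^2 - 7*n - 18*x^2 + x*(74 - 7*n) - 8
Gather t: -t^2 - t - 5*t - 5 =-t^2 - 6*t - 5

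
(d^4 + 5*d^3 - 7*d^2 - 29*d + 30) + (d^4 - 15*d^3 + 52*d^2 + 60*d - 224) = 2*d^4 - 10*d^3 + 45*d^2 + 31*d - 194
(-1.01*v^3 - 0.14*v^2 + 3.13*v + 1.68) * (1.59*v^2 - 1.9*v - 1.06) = -1.6059*v^5 + 1.6964*v^4 + 6.3133*v^3 - 3.1274*v^2 - 6.5098*v - 1.7808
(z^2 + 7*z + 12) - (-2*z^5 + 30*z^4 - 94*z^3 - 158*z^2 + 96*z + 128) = 2*z^5 - 30*z^4 + 94*z^3 + 159*z^2 - 89*z - 116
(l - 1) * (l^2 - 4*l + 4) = l^3 - 5*l^2 + 8*l - 4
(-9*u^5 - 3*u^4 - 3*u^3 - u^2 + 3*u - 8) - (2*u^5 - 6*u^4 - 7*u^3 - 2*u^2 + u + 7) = -11*u^5 + 3*u^4 + 4*u^3 + u^2 + 2*u - 15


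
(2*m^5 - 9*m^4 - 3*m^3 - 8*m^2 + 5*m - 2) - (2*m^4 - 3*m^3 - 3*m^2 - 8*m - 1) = 2*m^5 - 11*m^4 - 5*m^2 + 13*m - 1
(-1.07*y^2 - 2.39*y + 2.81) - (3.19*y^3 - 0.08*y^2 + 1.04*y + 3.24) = -3.19*y^3 - 0.99*y^2 - 3.43*y - 0.43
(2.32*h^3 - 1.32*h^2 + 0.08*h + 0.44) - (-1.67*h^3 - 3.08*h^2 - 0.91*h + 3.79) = 3.99*h^3 + 1.76*h^2 + 0.99*h - 3.35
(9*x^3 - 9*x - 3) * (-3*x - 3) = -27*x^4 - 27*x^3 + 27*x^2 + 36*x + 9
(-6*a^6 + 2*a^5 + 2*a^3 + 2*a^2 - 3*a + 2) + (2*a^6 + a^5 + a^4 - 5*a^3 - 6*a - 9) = -4*a^6 + 3*a^5 + a^4 - 3*a^3 + 2*a^2 - 9*a - 7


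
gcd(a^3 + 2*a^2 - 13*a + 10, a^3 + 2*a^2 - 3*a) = a - 1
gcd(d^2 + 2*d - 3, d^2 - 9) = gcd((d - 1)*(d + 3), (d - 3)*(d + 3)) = d + 3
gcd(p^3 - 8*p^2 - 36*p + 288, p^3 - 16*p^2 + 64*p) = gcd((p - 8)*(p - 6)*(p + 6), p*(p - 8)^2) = p - 8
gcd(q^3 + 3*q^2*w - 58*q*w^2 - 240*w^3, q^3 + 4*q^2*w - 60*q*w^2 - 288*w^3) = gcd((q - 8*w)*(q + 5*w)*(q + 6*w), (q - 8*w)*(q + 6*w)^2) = q^2 - 2*q*w - 48*w^2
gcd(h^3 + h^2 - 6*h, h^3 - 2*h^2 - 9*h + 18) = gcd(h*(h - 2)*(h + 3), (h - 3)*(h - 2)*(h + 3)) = h^2 + h - 6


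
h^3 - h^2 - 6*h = h*(h - 3)*(h + 2)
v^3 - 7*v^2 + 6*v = v*(v - 6)*(v - 1)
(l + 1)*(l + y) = l^2 + l*y + l + y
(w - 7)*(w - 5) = w^2 - 12*w + 35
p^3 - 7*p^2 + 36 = (p - 6)*(p - 3)*(p + 2)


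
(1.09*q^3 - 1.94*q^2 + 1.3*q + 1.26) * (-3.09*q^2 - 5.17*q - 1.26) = -3.3681*q^5 + 0.359299999999999*q^4 + 4.6394*q^3 - 8.17*q^2 - 8.1522*q - 1.5876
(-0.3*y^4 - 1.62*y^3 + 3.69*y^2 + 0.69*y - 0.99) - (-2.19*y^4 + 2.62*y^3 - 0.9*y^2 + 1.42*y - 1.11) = 1.89*y^4 - 4.24*y^3 + 4.59*y^2 - 0.73*y + 0.12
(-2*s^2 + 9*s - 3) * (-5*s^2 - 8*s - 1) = 10*s^4 - 29*s^3 - 55*s^2 + 15*s + 3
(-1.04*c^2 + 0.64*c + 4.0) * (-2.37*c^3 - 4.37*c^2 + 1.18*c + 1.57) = 2.4648*c^5 + 3.028*c^4 - 13.504*c^3 - 18.3576*c^2 + 5.7248*c + 6.28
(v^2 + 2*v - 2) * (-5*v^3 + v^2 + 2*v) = -5*v^5 - 9*v^4 + 14*v^3 + 2*v^2 - 4*v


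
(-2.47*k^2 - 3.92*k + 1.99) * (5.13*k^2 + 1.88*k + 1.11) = -12.6711*k^4 - 24.7532*k^3 + 0.0974000000000004*k^2 - 0.610000000000001*k + 2.2089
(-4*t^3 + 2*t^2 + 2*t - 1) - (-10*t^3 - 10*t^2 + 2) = 6*t^3 + 12*t^2 + 2*t - 3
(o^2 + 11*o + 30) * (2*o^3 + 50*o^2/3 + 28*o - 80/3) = 2*o^5 + 116*o^4/3 + 814*o^3/3 + 2344*o^2/3 + 1640*o/3 - 800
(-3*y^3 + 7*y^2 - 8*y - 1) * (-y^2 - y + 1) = 3*y^5 - 4*y^4 - 2*y^3 + 16*y^2 - 7*y - 1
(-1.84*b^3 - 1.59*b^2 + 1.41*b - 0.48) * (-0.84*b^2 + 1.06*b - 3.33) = 1.5456*b^5 - 0.6148*b^4 + 3.2574*b^3 + 7.1925*b^2 - 5.2041*b + 1.5984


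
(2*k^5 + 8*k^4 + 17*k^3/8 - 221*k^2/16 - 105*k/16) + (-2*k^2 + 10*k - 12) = 2*k^5 + 8*k^4 + 17*k^3/8 - 253*k^2/16 + 55*k/16 - 12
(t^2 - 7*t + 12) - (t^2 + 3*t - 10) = 22 - 10*t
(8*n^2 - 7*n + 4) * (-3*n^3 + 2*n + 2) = -24*n^5 + 21*n^4 + 4*n^3 + 2*n^2 - 6*n + 8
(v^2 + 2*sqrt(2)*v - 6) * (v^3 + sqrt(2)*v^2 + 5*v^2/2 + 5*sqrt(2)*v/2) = v^5 + 5*v^4/2 + 3*sqrt(2)*v^4 - 2*v^3 + 15*sqrt(2)*v^3/2 - 6*sqrt(2)*v^2 - 5*v^2 - 15*sqrt(2)*v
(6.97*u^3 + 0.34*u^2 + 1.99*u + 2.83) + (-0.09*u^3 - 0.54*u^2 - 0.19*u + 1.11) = 6.88*u^3 - 0.2*u^2 + 1.8*u + 3.94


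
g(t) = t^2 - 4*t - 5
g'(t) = 2*t - 4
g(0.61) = -7.07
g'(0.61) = -2.78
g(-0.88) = -0.71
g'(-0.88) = -5.76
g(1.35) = -8.58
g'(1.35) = -1.30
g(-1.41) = 2.63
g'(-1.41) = -6.82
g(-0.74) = -1.49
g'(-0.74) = -5.48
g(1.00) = -8.00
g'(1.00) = -2.00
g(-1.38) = 2.42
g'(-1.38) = -6.76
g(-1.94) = 6.52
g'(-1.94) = -7.88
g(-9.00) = 112.00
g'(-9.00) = -22.00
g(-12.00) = 187.00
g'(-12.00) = -28.00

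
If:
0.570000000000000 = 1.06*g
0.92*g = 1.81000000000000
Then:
No Solution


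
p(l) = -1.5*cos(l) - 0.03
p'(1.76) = 1.47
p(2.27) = 0.94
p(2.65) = 1.29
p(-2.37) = 1.05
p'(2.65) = 0.71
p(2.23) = 0.89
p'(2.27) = 1.15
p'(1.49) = 1.50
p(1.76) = 0.25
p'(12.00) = -0.80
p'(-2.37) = -1.05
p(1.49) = -0.15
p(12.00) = -1.30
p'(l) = 1.5*sin(l)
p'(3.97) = -1.11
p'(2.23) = 1.19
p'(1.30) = 1.45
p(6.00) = -1.47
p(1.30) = -0.43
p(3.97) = 0.98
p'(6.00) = -0.42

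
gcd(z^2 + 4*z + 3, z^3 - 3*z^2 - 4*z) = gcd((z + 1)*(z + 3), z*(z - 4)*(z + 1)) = z + 1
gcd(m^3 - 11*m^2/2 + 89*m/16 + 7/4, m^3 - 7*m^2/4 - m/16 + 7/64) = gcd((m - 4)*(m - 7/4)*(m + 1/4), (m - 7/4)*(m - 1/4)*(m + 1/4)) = m^2 - 3*m/2 - 7/16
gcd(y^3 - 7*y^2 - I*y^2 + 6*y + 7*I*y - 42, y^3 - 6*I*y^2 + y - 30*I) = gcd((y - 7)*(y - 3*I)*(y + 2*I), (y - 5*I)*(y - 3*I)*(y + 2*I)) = y^2 - I*y + 6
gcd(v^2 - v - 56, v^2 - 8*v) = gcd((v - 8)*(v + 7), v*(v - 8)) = v - 8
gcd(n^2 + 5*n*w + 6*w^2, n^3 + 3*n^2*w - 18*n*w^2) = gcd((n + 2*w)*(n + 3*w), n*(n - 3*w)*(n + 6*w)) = 1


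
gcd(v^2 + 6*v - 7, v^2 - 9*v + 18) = 1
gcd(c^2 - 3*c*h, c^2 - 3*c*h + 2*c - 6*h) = c - 3*h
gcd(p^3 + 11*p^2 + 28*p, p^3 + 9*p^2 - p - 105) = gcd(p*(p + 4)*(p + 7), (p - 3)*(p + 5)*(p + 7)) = p + 7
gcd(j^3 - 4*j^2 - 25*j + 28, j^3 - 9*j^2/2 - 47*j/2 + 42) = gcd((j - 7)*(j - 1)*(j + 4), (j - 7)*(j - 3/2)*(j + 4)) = j^2 - 3*j - 28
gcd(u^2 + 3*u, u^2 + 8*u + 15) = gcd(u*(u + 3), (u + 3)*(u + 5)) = u + 3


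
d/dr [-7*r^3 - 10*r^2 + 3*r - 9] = -21*r^2 - 20*r + 3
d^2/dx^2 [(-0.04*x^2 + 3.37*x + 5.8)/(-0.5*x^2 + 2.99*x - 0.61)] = (-1.5654*x^3 - 8.7732*x^2 + 58.1931*x - 112.430478)/(0.125*x^6 - 2.2425*x^5 + 13.86765*x^4 - 32.202599*x^3 + 16.918533*x^2 - 3.337737*x + 0.226981)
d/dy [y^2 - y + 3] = 2*y - 1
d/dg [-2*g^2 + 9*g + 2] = 9 - 4*g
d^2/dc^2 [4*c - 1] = 0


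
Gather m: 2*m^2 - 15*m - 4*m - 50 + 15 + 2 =2*m^2 - 19*m - 33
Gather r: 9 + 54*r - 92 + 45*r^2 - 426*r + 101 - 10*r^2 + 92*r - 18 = 35*r^2 - 280*r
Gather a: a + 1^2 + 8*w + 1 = a + 8*w + 2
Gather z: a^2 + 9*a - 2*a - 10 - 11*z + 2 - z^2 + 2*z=a^2 + 7*a - z^2 - 9*z - 8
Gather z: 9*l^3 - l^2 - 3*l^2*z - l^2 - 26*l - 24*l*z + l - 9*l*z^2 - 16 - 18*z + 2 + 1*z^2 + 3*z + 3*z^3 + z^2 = 9*l^3 - 2*l^2 - 25*l + 3*z^3 + z^2*(2 - 9*l) + z*(-3*l^2 - 24*l - 15) - 14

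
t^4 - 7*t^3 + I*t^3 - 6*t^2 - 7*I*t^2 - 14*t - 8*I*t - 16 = (t - 8)*(t + 1)*(t - I)*(t + 2*I)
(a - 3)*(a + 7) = a^2 + 4*a - 21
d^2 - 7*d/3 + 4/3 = (d - 4/3)*(d - 1)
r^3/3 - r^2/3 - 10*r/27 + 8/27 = (r/3 + 1/3)*(r - 4/3)*(r - 2/3)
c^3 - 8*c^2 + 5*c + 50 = (c - 5)^2*(c + 2)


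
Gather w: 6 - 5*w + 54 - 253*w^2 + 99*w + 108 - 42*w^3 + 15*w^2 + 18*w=-42*w^3 - 238*w^2 + 112*w + 168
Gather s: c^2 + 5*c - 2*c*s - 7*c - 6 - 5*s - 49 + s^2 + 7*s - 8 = c^2 - 2*c + s^2 + s*(2 - 2*c) - 63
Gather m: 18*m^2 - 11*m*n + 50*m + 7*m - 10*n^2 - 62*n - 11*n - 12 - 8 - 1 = 18*m^2 + m*(57 - 11*n) - 10*n^2 - 73*n - 21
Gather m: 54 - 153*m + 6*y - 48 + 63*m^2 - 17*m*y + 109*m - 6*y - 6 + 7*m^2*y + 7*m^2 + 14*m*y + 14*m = m^2*(7*y + 70) + m*(-3*y - 30)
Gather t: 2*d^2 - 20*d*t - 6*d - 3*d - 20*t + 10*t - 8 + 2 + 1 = 2*d^2 - 9*d + t*(-20*d - 10) - 5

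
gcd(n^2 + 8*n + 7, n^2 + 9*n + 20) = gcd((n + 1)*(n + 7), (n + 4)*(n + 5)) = 1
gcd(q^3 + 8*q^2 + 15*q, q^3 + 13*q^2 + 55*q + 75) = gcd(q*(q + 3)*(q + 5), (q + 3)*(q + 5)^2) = q^2 + 8*q + 15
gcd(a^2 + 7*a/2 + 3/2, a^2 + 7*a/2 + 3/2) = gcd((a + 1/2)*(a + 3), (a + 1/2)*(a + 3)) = a^2 + 7*a/2 + 3/2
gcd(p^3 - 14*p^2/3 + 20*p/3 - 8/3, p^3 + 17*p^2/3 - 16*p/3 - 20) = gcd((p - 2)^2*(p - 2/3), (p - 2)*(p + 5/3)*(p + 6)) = p - 2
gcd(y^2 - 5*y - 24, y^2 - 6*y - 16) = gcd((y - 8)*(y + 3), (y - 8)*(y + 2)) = y - 8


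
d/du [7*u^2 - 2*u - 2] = 14*u - 2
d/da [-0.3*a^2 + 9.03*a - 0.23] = 9.03 - 0.6*a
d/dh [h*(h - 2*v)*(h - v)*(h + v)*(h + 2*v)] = 5*h^4 - 15*h^2*v^2 + 4*v^4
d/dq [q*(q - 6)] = 2*q - 6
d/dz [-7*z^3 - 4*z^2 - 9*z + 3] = -21*z^2 - 8*z - 9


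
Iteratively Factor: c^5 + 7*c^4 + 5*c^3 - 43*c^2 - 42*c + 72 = (c + 3)*(c^4 + 4*c^3 - 7*c^2 - 22*c + 24) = (c + 3)^2*(c^3 + c^2 - 10*c + 8) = (c - 2)*(c + 3)^2*(c^2 + 3*c - 4) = (c - 2)*(c - 1)*(c + 3)^2*(c + 4)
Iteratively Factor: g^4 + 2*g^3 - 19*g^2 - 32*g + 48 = (g - 1)*(g^3 + 3*g^2 - 16*g - 48) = (g - 1)*(g + 4)*(g^2 - g - 12) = (g - 1)*(g + 3)*(g + 4)*(g - 4)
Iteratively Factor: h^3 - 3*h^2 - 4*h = (h - 4)*(h^2 + h) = (h - 4)*(h + 1)*(h)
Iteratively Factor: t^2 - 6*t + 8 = (t - 2)*(t - 4)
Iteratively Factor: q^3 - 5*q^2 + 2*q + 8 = (q - 2)*(q^2 - 3*q - 4) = (q - 4)*(q - 2)*(q + 1)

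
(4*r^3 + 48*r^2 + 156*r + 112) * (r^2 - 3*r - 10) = 4*r^5 + 36*r^4 - 28*r^3 - 836*r^2 - 1896*r - 1120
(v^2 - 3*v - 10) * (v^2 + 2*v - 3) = v^4 - v^3 - 19*v^2 - 11*v + 30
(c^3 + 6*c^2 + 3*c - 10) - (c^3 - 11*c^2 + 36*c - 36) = 17*c^2 - 33*c + 26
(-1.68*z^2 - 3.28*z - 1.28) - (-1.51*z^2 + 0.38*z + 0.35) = -0.17*z^2 - 3.66*z - 1.63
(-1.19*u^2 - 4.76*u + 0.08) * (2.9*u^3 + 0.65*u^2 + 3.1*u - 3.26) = -3.451*u^5 - 14.5775*u^4 - 6.551*u^3 - 10.8246*u^2 + 15.7656*u - 0.2608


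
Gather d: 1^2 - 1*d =1 - d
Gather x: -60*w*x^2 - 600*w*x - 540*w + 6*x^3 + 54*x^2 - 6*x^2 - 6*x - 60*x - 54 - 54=-540*w + 6*x^3 + x^2*(48 - 60*w) + x*(-600*w - 66) - 108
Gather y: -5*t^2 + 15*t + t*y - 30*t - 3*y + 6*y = -5*t^2 - 15*t + y*(t + 3)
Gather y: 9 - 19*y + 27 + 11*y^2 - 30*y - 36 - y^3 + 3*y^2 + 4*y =-y^3 + 14*y^2 - 45*y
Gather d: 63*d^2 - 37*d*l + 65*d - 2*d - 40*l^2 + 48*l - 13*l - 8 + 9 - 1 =63*d^2 + d*(63 - 37*l) - 40*l^2 + 35*l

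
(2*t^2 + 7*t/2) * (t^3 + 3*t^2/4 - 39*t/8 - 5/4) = 2*t^5 + 5*t^4 - 57*t^3/8 - 313*t^2/16 - 35*t/8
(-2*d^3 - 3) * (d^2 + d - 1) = -2*d^5 - 2*d^4 + 2*d^3 - 3*d^2 - 3*d + 3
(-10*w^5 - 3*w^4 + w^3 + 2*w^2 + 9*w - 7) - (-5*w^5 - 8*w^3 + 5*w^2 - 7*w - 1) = -5*w^5 - 3*w^4 + 9*w^3 - 3*w^2 + 16*w - 6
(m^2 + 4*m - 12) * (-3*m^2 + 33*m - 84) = -3*m^4 + 21*m^3 + 84*m^2 - 732*m + 1008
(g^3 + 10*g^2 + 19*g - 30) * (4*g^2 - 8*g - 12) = 4*g^5 + 32*g^4 - 16*g^3 - 392*g^2 + 12*g + 360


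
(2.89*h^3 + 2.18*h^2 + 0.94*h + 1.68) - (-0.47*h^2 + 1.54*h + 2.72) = 2.89*h^3 + 2.65*h^2 - 0.6*h - 1.04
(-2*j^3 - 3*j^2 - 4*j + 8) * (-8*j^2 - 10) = 16*j^5 + 24*j^4 + 52*j^3 - 34*j^2 + 40*j - 80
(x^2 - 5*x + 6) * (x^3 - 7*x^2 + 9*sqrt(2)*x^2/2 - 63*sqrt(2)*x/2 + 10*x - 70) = x^5 - 12*x^4 + 9*sqrt(2)*x^4/2 - 54*sqrt(2)*x^3 + 51*x^3 - 162*x^2 + 369*sqrt(2)*x^2/2 - 189*sqrt(2)*x + 410*x - 420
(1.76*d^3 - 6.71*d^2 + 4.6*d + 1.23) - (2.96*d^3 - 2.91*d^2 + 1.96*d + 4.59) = -1.2*d^3 - 3.8*d^2 + 2.64*d - 3.36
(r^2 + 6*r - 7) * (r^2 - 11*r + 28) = r^4 - 5*r^3 - 45*r^2 + 245*r - 196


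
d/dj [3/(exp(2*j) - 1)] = -3/(2*sinh(j)^2)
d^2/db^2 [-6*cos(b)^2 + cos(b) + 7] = -cos(b) + 12*cos(2*b)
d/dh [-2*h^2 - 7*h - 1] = -4*h - 7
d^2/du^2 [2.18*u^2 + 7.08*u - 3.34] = 4.36000000000000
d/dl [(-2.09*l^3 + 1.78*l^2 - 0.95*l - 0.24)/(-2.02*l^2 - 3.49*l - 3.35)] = (4.2218*l^4 + 14.5882*l^3 + 12.8733*l^2 - 12.8956*l + 2.3449)/(4.0804*l^4 + 14.0996*l^3 + 25.7141*l^2 + 23.383*l + 11.2225)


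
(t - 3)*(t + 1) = t^2 - 2*t - 3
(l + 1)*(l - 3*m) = l^2 - 3*l*m + l - 3*m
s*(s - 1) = s^2 - s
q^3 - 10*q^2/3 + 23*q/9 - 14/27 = (q - 7/3)*(q - 2/3)*(q - 1/3)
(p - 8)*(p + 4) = p^2 - 4*p - 32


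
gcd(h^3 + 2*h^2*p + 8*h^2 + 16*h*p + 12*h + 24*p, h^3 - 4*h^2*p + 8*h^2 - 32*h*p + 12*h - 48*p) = h^2 + 8*h + 12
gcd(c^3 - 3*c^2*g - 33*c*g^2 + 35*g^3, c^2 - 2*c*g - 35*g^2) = c^2 - 2*c*g - 35*g^2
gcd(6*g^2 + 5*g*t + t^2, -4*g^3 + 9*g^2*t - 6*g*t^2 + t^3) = 1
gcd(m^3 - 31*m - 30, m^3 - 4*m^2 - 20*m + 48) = m - 6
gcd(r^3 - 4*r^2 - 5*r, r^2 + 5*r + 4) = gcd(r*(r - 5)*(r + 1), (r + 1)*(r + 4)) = r + 1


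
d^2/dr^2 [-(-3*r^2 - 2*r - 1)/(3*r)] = 2/(3*r^3)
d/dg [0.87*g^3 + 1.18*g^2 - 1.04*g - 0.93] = 2.61*g^2 + 2.36*g - 1.04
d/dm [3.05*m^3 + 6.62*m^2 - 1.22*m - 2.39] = 9.15*m^2 + 13.24*m - 1.22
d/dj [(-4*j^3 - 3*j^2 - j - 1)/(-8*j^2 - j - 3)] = (32*j^4 + 8*j^3 + 31*j^2 + 2*j + 2)/(64*j^4 + 16*j^3 + 49*j^2 + 6*j + 9)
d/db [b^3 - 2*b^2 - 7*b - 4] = 3*b^2 - 4*b - 7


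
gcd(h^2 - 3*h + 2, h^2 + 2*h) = 1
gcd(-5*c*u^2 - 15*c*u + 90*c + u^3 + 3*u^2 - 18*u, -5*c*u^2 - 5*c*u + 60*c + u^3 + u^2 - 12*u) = -5*c*u + 15*c + u^2 - 3*u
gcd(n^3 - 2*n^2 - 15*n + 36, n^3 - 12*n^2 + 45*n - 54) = n^2 - 6*n + 9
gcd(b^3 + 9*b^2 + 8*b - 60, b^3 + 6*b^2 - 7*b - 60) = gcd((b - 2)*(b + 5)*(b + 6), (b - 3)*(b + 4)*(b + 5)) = b + 5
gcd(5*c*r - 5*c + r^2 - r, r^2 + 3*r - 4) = r - 1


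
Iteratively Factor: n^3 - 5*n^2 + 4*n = (n - 4)*(n^2 - n) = (n - 4)*(n - 1)*(n)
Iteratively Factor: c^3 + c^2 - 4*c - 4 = (c + 2)*(c^2 - c - 2) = (c + 1)*(c + 2)*(c - 2)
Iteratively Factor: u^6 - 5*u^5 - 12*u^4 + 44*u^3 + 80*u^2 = (u)*(u^5 - 5*u^4 - 12*u^3 + 44*u^2 + 80*u) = u*(u - 5)*(u^4 - 12*u^2 - 16*u) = u^2*(u - 5)*(u^3 - 12*u - 16) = u^2*(u - 5)*(u + 2)*(u^2 - 2*u - 8) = u^2*(u - 5)*(u + 2)^2*(u - 4)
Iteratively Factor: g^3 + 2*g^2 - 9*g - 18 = (g + 2)*(g^2 - 9) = (g + 2)*(g + 3)*(g - 3)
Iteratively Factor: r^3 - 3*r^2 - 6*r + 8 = (r + 2)*(r^2 - 5*r + 4) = (r - 4)*(r + 2)*(r - 1)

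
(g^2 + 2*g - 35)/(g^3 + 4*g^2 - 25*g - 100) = (g + 7)/(g^2 + 9*g + 20)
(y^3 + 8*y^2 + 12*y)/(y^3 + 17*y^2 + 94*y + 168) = y*(y + 2)/(y^2 + 11*y + 28)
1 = 1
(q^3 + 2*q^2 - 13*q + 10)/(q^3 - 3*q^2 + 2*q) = (q + 5)/q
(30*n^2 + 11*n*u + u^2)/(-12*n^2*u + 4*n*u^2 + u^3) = (5*n + u)/(u*(-2*n + u))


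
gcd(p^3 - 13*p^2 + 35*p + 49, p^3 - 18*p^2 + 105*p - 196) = p^2 - 14*p + 49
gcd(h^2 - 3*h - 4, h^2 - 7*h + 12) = h - 4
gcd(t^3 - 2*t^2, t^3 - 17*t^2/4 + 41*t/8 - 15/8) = 1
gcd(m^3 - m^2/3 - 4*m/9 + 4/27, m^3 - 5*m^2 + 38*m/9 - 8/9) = m^2 - m + 2/9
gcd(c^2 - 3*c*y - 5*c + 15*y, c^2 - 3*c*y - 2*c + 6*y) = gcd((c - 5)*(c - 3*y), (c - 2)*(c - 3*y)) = -c + 3*y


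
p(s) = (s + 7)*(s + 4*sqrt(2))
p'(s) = 2*s + 4*sqrt(2) + 7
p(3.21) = 90.53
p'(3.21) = 19.08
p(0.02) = 39.85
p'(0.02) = 12.70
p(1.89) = 67.09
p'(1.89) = 16.44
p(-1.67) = 21.25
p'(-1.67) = 9.32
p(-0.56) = 32.82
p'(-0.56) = 11.54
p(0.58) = 47.28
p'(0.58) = 13.82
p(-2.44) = 14.67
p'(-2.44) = 7.78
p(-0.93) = 28.69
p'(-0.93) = 10.80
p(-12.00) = 31.72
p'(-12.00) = -11.34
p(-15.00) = 74.75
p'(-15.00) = -17.34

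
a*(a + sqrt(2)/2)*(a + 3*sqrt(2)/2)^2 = a^4 + 7*sqrt(2)*a^3/2 + 15*a^2/2 + 9*sqrt(2)*a/4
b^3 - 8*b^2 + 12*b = b*(b - 6)*(b - 2)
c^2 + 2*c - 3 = (c - 1)*(c + 3)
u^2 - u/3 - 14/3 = (u - 7/3)*(u + 2)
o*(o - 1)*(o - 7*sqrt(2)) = o^3 - 7*sqrt(2)*o^2 - o^2 + 7*sqrt(2)*o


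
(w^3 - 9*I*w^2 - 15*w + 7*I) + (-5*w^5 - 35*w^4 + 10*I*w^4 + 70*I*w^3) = -5*w^5 - 35*w^4 + 10*I*w^4 + w^3 + 70*I*w^3 - 9*I*w^2 - 15*w + 7*I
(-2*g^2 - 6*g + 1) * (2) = -4*g^2 - 12*g + 2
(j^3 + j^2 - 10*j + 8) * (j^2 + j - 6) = j^5 + 2*j^4 - 15*j^3 - 8*j^2 + 68*j - 48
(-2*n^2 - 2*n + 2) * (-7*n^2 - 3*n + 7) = 14*n^4 + 20*n^3 - 22*n^2 - 20*n + 14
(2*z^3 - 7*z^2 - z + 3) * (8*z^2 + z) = 16*z^5 - 54*z^4 - 15*z^3 + 23*z^2 + 3*z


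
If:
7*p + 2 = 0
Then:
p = -2/7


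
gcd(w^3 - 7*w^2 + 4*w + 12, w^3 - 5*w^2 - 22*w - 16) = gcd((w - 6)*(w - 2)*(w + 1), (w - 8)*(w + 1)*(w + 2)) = w + 1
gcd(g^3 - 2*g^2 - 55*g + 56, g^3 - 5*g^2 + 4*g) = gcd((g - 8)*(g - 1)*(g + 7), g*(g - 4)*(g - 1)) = g - 1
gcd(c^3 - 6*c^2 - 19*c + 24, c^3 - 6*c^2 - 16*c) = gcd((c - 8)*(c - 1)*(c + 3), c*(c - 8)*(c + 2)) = c - 8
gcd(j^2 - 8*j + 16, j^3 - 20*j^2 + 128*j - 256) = j - 4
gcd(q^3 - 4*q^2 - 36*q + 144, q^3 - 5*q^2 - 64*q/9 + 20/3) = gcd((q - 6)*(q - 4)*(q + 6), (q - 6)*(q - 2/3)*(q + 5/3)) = q - 6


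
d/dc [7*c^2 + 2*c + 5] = 14*c + 2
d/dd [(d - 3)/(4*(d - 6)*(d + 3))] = (-d^2 + 6*d - 27)/(4*(d^4 - 6*d^3 - 27*d^2 + 108*d + 324))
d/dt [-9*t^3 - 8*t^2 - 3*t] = -27*t^2 - 16*t - 3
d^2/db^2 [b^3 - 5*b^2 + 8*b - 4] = 6*b - 10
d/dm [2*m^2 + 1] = 4*m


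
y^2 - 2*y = y*(y - 2)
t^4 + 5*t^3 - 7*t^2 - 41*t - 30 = (t - 3)*(t + 1)*(t + 2)*(t + 5)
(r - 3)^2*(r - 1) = r^3 - 7*r^2 + 15*r - 9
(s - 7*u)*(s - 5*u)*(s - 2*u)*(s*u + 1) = s^4*u - 14*s^3*u^2 + s^3 + 59*s^2*u^3 - 14*s^2*u - 70*s*u^4 + 59*s*u^2 - 70*u^3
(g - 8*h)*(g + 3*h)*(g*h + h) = g^3*h - 5*g^2*h^2 + g^2*h - 24*g*h^3 - 5*g*h^2 - 24*h^3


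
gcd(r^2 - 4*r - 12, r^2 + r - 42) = r - 6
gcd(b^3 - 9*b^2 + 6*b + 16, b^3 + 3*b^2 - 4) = 1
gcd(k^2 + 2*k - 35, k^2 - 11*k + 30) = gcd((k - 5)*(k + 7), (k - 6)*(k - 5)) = k - 5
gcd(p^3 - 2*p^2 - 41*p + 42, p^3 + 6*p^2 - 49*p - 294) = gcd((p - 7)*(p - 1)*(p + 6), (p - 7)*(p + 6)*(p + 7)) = p^2 - p - 42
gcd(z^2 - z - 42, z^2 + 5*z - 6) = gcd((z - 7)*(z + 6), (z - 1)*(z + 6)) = z + 6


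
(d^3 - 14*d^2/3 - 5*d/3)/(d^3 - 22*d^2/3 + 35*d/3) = (3*d + 1)/(3*d - 7)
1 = 1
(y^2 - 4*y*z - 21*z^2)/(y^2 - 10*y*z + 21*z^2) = (y + 3*z)/(y - 3*z)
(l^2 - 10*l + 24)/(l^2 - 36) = (l - 4)/(l + 6)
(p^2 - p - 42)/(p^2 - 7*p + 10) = (p^2 - p - 42)/(p^2 - 7*p + 10)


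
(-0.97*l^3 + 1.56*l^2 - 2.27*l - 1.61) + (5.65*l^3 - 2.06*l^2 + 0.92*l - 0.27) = 4.68*l^3 - 0.5*l^2 - 1.35*l - 1.88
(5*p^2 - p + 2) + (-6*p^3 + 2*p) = -6*p^3 + 5*p^2 + p + 2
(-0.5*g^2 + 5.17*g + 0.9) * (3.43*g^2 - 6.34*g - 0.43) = -1.715*g^4 + 20.9031*g^3 - 29.4758*g^2 - 7.9291*g - 0.387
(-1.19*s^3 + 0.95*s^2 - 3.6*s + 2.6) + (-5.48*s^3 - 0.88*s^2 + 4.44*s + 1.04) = -6.67*s^3 + 0.07*s^2 + 0.84*s + 3.64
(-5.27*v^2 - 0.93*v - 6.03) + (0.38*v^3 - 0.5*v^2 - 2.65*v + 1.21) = 0.38*v^3 - 5.77*v^2 - 3.58*v - 4.82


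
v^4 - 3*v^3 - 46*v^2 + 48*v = v*(v - 8)*(v - 1)*(v + 6)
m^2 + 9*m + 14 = (m + 2)*(m + 7)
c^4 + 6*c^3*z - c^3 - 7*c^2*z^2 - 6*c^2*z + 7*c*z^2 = c*(c - 1)*(c - z)*(c + 7*z)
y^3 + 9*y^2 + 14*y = y*(y + 2)*(y + 7)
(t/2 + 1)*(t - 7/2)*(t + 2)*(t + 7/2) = t^4/2 + 2*t^3 - 33*t^2/8 - 49*t/2 - 49/2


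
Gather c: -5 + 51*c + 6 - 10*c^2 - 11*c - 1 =-10*c^2 + 40*c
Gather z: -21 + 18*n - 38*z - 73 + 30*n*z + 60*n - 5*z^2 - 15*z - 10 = 78*n - 5*z^2 + z*(30*n - 53) - 104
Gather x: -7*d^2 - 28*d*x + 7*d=-7*d^2 - 28*d*x + 7*d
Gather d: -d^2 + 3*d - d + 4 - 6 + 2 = -d^2 + 2*d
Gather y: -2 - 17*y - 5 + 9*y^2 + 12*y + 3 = 9*y^2 - 5*y - 4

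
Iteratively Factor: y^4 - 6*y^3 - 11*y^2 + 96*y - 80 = (y - 1)*(y^3 - 5*y^2 - 16*y + 80) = (y - 1)*(y + 4)*(y^2 - 9*y + 20) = (y - 4)*(y - 1)*(y + 4)*(y - 5)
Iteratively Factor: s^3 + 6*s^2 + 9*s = (s + 3)*(s^2 + 3*s) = (s + 3)^2*(s)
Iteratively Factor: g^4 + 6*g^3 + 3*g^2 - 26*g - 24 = (g - 2)*(g^3 + 8*g^2 + 19*g + 12) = (g - 2)*(g + 1)*(g^2 + 7*g + 12) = (g - 2)*(g + 1)*(g + 3)*(g + 4)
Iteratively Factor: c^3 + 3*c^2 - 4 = (c + 2)*(c^2 + c - 2) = (c - 1)*(c + 2)*(c + 2)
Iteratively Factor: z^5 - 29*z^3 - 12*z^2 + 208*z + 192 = (z - 4)*(z^4 + 4*z^3 - 13*z^2 - 64*z - 48) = (z - 4)*(z + 3)*(z^3 + z^2 - 16*z - 16) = (z - 4)*(z + 3)*(z + 4)*(z^2 - 3*z - 4) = (z - 4)^2*(z + 3)*(z + 4)*(z + 1)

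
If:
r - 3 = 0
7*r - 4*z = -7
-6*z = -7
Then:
No Solution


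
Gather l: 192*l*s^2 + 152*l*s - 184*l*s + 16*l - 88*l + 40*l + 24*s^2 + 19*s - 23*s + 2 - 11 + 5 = l*(192*s^2 - 32*s - 32) + 24*s^2 - 4*s - 4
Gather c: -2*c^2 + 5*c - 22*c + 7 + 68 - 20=-2*c^2 - 17*c + 55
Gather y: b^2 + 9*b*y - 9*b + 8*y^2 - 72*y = b^2 - 9*b + 8*y^2 + y*(9*b - 72)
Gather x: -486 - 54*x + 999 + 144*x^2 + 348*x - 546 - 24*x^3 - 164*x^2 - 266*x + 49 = -24*x^3 - 20*x^2 + 28*x + 16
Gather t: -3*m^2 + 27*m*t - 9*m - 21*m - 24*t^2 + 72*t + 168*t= -3*m^2 - 30*m - 24*t^2 + t*(27*m + 240)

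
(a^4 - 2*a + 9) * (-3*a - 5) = -3*a^5 - 5*a^4 + 6*a^2 - 17*a - 45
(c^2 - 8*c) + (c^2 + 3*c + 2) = 2*c^2 - 5*c + 2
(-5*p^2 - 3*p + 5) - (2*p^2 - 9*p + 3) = -7*p^2 + 6*p + 2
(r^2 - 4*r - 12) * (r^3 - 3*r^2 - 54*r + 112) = r^5 - 7*r^4 - 54*r^3 + 364*r^2 + 200*r - 1344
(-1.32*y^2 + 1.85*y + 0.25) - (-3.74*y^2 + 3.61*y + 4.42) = 2.42*y^2 - 1.76*y - 4.17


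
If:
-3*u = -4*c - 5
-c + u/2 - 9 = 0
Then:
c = -49/2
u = -31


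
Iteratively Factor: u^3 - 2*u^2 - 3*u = (u - 3)*(u^2 + u) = u*(u - 3)*(u + 1)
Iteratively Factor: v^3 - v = (v - 1)*(v^2 + v) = (v - 1)*(v + 1)*(v)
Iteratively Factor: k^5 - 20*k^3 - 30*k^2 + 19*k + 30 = (k - 1)*(k^4 + k^3 - 19*k^2 - 49*k - 30) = (k - 5)*(k - 1)*(k^3 + 6*k^2 + 11*k + 6) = (k - 5)*(k - 1)*(k + 2)*(k^2 + 4*k + 3) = (k - 5)*(k - 1)*(k + 1)*(k + 2)*(k + 3)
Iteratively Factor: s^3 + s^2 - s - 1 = (s - 1)*(s^2 + 2*s + 1) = (s - 1)*(s + 1)*(s + 1)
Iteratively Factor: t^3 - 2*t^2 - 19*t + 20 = (t + 4)*(t^2 - 6*t + 5) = (t - 5)*(t + 4)*(t - 1)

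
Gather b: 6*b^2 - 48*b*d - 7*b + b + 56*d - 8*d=6*b^2 + b*(-48*d - 6) + 48*d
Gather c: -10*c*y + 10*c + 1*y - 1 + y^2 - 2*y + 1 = c*(10 - 10*y) + y^2 - y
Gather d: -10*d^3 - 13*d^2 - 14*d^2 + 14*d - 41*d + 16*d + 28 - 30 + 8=-10*d^3 - 27*d^2 - 11*d + 6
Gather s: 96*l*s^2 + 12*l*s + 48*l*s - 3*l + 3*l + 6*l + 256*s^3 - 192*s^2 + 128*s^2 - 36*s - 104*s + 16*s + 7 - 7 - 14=6*l + 256*s^3 + s^2*(96*l - 64) + s*(60*l - 124) - 14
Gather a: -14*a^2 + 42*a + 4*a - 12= -14*a^2 + 46*a - 12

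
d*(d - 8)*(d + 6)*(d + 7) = d^4 + 5*d^3 - 62*d^2 - 336*d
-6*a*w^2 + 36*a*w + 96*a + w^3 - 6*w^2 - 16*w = (-6*a + w)*(w - 8)*(w + 2)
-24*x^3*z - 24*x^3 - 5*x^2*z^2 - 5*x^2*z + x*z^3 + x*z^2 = (-8*x + z)*(3*x + z)*(x*z + x)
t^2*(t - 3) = t^3 - 3*t^2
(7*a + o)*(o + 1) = 7*a*o + 7*a + o^2 + o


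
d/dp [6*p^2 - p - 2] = 12*p - 1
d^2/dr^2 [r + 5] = 0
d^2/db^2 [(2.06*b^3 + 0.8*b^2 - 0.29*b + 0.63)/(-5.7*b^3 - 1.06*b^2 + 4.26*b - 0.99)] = (-2.27373675443232e-13*b^7 - 27.09096*b^6 - 243.59292*b^5 - 212.16996*b^4 - 60.6360559999999*b^3 + 125.065296*b^2 + 24.459516*b - 20.6658)/(185.193*b^9 + 103.3182*b^8 - 396.00864*b^7 - 56.747204*b^6 + 331.853832*b^5 - 83.18862*b^4 - 87.37173*b^3 + 57.01509*b^2 - 12.525678*b + 0.970299)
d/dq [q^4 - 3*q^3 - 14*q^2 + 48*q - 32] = 4*q^3 - 9*q^2 - 28*q + 48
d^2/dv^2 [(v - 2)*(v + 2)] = 2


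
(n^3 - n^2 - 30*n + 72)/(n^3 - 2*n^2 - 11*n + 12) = (n^2 + 3*n - 18)/(n^2 + 2*n - 3)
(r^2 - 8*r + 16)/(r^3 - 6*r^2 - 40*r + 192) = (r - 4)/(r^2 - 2*r - 48)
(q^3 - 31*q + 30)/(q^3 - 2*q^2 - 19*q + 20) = (q + 6)/(q + 4)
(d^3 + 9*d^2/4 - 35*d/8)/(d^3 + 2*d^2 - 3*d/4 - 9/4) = d*(8*d^2 + 18*d - 35)/(2*(4*d^3 + 8*d^2 - 3*d - 9))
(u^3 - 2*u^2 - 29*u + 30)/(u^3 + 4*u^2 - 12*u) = (u^3 - 2*u^2 - 29*u + 30)/(u*(u^2 + 4*u - 12))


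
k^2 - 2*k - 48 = (k - 8)*(k + 6)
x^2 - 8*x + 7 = (x - 7)*(x - 1)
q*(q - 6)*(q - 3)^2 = q^4 - 12*q^3 + 45*q^2 - 54*q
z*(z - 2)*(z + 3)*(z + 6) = z^4 + 7*z^3 - 36*z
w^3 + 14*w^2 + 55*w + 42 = (w + 1)*(w + 6)*(w + 7)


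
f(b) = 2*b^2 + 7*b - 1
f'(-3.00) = -5.00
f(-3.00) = -4.00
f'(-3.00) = -5.00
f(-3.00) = -4.00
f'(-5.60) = -15.40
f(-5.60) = 22.52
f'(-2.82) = -4.28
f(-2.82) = -4.84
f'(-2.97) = -4.88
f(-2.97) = -4.15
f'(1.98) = 14.92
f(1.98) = 20.70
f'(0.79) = 10.16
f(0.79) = 5.78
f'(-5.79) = -16.16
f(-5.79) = 25.52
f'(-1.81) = -0.24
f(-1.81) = -7.12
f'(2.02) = 15.08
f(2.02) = 21.30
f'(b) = 4*b + 7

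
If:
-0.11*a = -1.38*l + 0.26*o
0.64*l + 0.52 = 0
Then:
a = -2.36363636363636*o - 10.1931818181818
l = -0.81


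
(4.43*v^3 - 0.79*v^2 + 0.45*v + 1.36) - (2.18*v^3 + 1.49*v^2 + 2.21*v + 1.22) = 2.25*v^3 - 2.28*v^2 - 1.76*v + 0.14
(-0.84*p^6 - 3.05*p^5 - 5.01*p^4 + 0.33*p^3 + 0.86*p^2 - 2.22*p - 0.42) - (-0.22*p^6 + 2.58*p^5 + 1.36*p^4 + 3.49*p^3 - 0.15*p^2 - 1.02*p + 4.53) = -0.62*p^6 - 5.63*p^5 - 6.37*p^4 - 3.16*p^3 + 1.01*p^2 - 1.2*p - 4.95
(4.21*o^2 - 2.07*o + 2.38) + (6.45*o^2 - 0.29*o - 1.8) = 10.66*o^2 - 2.36*o + 0.58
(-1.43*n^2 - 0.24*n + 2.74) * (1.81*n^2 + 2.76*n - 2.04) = -2.5883*n^4 - 4.3812*n^3 + 7.2142*n^2 + 8.052*n - 5.5896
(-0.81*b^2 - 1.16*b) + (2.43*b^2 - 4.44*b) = 1.62*b^2 - 5.6*b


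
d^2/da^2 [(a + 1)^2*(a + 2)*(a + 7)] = 12*a^2 + 66*a + 66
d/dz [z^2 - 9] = 2*z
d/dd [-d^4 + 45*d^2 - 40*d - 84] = -4*d^3 + 90*d - 40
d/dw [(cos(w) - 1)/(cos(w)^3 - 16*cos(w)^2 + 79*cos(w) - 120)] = (67*cos(w) - 19*cos(2*w) + cos(3*w) + 63)*sin(w)/(2*(cos(w)^3 - 16*cos(w)^2 + 79*cos(w) - 120)^2)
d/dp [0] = 0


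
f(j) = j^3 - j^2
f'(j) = 3*j^2 - 2*j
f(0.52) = -0.13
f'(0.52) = -0.23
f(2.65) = 11.59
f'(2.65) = 15.77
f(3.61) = 34.01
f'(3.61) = 31.88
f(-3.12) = -40.11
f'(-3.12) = 35.44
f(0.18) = -0.03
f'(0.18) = -0.26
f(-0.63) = -0.65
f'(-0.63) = 2.45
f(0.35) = -0.08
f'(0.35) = -0.33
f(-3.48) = -54.25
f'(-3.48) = 43.29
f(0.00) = 0.00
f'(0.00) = 0.00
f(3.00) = 18.00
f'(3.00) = 21.00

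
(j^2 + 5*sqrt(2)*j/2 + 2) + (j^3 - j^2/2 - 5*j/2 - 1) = j^3 + j^2/2 - 5*j/2 + 5*sqrt(2)*j/2 + 1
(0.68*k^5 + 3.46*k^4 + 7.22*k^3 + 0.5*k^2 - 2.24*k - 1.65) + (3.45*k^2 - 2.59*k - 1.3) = 0.68*k^5 + 3.46*k^4 + 7.22*k^3 + 3.95*k^2 - 4.83*k - 2.95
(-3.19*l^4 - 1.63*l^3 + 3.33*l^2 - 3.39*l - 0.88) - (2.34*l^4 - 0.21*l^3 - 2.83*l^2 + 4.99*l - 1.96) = -5.53*l^4 - 1.42*l^3 + 6.16*l^2 - 8.38*l + 1.08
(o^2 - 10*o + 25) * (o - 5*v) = o^3 - 5*o^2*v - 10*o^2 + 50*o*v + 25*o - 125*v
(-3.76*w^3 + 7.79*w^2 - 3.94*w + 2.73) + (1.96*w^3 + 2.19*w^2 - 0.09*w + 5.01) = -1.8*w^3 + 9.98*w^2 - 4.03*w + 7.74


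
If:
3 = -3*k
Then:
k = -1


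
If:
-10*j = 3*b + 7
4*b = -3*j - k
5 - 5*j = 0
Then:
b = -17/3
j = 1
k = 59/3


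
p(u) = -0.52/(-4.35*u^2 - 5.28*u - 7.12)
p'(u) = -0.52*(8.7*u + 5.28)/(-4.35*u^2 - 5.28*u - 7.12)^2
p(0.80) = 0.04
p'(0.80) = -0.03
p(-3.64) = 0.01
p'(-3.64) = 0.01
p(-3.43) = 0.01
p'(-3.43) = 0.01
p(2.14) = 0.01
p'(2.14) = -0.01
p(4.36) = 0.00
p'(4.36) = -0.00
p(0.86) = 0.03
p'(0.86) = -0.03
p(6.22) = 0.00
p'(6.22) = -0.00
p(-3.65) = 0.01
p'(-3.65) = 0.01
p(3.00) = 0.01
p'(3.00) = -0.00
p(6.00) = 0.00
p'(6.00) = -0.00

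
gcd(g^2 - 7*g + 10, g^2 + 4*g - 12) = g - 2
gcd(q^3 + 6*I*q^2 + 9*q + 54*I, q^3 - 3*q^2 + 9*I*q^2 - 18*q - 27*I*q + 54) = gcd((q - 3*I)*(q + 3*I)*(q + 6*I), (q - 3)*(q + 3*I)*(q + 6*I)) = q^2 + 9*I*q - 18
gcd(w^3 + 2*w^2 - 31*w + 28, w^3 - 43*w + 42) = w^2 + 6*w - 7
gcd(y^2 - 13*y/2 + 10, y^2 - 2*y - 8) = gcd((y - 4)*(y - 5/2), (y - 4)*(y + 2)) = y - 4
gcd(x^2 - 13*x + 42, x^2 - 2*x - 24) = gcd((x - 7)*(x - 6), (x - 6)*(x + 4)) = x - 6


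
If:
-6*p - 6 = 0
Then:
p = -1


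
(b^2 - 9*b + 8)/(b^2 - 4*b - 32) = (b - 1)/(b + 4)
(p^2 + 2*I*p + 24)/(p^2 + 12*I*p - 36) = (p - 4*I)/(p + 6*I)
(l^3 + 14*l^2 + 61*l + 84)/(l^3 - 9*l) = (l^2 + 11*l + 28)/(l*(l - 3))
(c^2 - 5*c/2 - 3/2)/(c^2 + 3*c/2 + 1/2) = (c - 3)/(c + 1)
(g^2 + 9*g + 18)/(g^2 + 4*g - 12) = (g + 3)/(g - 2)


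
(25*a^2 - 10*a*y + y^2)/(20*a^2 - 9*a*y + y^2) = (-5*a + y)/(-4*a + y)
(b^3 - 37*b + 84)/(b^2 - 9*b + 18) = (b^2 + 3*b - 28)/(b - 6)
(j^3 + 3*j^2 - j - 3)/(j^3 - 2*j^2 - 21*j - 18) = (j - 1)/(j - 6)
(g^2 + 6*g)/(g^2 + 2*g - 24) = g/(g - 4)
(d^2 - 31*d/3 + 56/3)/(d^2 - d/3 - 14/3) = (d - 8)/(d + 2)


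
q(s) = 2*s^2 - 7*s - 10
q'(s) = 4*s - 7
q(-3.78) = 45.04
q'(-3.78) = -22.12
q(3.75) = -8.12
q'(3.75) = 8.00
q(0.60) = -13.48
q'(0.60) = -4.60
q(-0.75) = -3.62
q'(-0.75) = -10.00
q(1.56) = -16.05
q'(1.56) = -0.76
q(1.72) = -16.12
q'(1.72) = -0.12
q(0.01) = -10.07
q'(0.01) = -6.96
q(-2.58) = 21.37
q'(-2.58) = -17.32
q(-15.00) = 545.00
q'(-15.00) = -67.00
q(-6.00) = 104.00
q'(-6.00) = -31.00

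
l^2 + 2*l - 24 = (l - 4)*(l + 6)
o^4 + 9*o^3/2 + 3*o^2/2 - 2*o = o*(o - 1/2)*(o + 1)*(o + 4)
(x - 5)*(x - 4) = x^2 - 9*x + 20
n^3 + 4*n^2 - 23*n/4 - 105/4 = (n - 5/2)*(n + 3)*(n + 7/2)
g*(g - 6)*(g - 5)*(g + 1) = g^4 - 10*g^3 + 19*g^2 + 30*g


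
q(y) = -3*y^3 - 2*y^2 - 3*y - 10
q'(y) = -9*y^2 - 4*y - 3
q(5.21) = -504.18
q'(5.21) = -268.14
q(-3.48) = 102.65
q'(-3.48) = -98.07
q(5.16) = -490.90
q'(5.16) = -263.27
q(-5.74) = 508.68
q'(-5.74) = -276.57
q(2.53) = -78.97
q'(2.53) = -70.73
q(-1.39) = -1.64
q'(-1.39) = -14.83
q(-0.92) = -6.60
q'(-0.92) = -6.94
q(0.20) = -10.70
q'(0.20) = -4.16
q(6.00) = -748.00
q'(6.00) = -351.00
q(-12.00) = 4922.00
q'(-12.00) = -1251.00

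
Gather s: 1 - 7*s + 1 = 2 - 7*s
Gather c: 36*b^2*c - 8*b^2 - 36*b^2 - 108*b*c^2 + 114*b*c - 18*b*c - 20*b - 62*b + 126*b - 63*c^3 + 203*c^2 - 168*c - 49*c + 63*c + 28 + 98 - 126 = -44*b^2 + 44*b - 63*c^3 + c^2*(203 - 108*b) + c*(36*b^2 + 96*b - 154)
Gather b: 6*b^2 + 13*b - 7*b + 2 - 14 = 6*b^2 + 6*b - 12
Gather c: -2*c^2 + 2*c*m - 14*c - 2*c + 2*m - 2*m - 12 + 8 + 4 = -2*c^2 + c*(2*m - 16)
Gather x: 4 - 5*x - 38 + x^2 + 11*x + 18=x^2 + 6*x - 16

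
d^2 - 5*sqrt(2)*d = d*(d - 5*sqrt(2))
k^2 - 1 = (k - 1)*(k + 1)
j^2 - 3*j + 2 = (j - 2)*(j - 1)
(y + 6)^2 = y^2 + 12*y + 36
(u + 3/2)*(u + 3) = u^2 + 9*u/2 + 9/2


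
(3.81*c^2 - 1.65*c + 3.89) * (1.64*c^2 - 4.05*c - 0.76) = 6.2484*c^4 - 18.1365*c^3 + 10.1665*c^2 - 14.5005*c - 2.9564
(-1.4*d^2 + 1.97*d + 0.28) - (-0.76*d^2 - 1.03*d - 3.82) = -0.64*d^2 + 3.0*d + 4.1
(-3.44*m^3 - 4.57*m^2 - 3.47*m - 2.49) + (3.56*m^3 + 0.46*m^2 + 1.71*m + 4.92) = 0.12*m^3 - 4.11*m^2 - 1.76*m + 2.43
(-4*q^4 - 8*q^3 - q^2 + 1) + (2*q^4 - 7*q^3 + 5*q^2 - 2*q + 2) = -2*q^4 - 15*q^3 + 4*q^2 - 2*q + 3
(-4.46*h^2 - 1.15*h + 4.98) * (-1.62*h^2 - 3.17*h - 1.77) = 7.2252*h^4 + 16.0012*h^3 + 3.4721*h^2 - 13.7511*h - 8.8146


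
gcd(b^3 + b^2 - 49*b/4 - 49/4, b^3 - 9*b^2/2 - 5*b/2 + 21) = b - 7/2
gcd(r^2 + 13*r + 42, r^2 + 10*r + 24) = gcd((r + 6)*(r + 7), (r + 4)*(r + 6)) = r + 6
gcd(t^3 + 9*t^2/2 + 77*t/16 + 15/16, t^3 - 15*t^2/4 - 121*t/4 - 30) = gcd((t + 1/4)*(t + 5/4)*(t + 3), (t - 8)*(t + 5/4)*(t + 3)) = t^2 + 17*t/4 + 15/4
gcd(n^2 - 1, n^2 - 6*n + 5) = n - 1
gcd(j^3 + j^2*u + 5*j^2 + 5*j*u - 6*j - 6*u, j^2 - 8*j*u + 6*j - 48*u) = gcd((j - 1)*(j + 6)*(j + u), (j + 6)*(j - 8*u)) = j + 6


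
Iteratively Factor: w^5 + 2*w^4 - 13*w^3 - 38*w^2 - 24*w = (w + 1)*(w^4 + w^3 - 14*w^2 - 24*w) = (w + 1)*(w + 2)*(w^3 - w^2 - 12*w) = (w - 4)*(w + 1)*(w + 2)*(w^2 + 3*w) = (w - 4)*(w + 1)*(w + 2)*(w + 3)*(w)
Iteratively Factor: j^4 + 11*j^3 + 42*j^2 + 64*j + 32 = (j + 1)*(j^3 + 10*j^2 + 32*j + 32) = (j + 1)*(j + 4)*(j^2 + 6*j + 8) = (j + 1)*(j + 2)*(j + 4)*(j + 4)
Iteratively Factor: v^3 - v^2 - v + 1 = (v - 1)*(v^2 - 1) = (v - 1)^2*(v + 1)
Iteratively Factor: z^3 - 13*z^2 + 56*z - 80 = (z - 4)*(z^2 - 9*z + 20) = (z - 4)^2*(z - 5)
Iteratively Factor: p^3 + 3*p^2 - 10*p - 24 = (p + 2)*(p^2 + p - 12) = (p + 2)*(p + 4)*(p - 3)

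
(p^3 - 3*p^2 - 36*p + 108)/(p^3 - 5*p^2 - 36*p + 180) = (p - 3)/(p - 5)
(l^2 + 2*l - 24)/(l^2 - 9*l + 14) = (l^2 + 2*l - 24)/(l^2 - 9*l + 14)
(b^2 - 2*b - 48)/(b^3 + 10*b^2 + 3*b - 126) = (b - 8)/(b^2 + 4*b - 21)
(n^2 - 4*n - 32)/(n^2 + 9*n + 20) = (n - 8)/(n + 5)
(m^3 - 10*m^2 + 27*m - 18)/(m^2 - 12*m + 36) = (m^2 - 4*m + 3)/(m - 6)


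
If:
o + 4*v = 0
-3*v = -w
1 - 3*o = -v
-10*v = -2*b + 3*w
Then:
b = -19/26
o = 4/13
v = -1/13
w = -3/13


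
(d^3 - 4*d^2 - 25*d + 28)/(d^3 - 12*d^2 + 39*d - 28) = (d + 4)/(d - 4)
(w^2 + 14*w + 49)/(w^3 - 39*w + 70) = (w + 7)/(w^2 - 7*w + 10)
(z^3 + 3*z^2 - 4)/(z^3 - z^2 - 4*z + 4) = (z + 2)/(z - 2)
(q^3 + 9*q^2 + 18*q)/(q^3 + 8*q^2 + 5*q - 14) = q*(q^2 + 9*q + 18)/(q^3 + 8*q^2 + 5*q - 14)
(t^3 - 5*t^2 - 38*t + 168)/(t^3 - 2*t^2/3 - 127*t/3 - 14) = 3*(t - 4)/(3*t + 1)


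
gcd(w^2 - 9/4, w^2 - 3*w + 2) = 1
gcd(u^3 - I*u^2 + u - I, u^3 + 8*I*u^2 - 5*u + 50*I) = 1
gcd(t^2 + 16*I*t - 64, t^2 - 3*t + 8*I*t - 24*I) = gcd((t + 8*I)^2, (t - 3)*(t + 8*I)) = t + 8*I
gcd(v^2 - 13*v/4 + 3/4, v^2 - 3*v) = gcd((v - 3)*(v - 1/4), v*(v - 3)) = v - 3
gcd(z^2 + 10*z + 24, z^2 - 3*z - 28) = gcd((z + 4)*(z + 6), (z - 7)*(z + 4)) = z + 4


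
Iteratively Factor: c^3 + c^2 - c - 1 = (c + 1)*(c^2 - 1) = (c - 1)*(c + 1)*(c + 1)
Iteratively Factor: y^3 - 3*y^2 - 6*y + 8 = (y - 4)*(y^2 + y - 2) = (y - 4)*(y - 1)*(y + 2)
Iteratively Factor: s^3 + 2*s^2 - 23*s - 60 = (s - 5)*(s^2 + 7*s + 12) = (s - 5)*(s + 3)*(s + 4)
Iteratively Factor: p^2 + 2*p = (p)*(p + 2)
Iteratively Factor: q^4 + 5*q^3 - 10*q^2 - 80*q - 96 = (q + 3)*(q^3 + 2*q^2 - 16*q - 32) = (q + 2)*(q + 3)*(q^2 - 16) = (q - 4)*(q + 2)*(q + 3)*(q + 4)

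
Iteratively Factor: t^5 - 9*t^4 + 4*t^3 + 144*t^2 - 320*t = (t - 4)*(t^4 - 5*t^3 - 16*t^2 + 80*t) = (t - 4)*(t + 4)*(t^3 - 9*t^2 + 20*t) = (t - 5)*(t - 4)*(t + 4)*(t^2 - 4*t) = t*(t - 5)*(t - 4)*(t + 4)*(t - 4)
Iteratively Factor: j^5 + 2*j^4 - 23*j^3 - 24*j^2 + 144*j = (j)*(j^4 + 2*j^3 - 23*j^2 - 24*j + 144) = j*(j - 3)*(j^3 + 5*j^2 - 8*j - 48) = j*(j - 3)^2*(j^2 + 8*j + 16) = j*(j - 3)^2*(j + 4)*(j + 4)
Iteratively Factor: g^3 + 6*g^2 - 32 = (g + 4)*(g^2 + 2*g - 8) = (g + 4)^2*(g - 2)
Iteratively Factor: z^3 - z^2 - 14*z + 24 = (z - 2)*(z^2 + z - 12) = (z - 2)*(z + 4)*(z - 3)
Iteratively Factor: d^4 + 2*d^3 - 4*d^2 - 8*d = (d + 2)*(d^3 - 4*d) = (d - 2)*(d + 2)*(d^2 + 2*d) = d*(d - 2)*(d + 2)*(d + 2)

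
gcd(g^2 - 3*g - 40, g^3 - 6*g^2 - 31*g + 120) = g^2 - 3*g - 40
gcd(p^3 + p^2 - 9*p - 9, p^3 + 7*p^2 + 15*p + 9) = p^2 + 4*p + 3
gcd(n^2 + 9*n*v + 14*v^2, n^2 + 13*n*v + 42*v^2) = n + 7*v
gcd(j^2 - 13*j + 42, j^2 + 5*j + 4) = 1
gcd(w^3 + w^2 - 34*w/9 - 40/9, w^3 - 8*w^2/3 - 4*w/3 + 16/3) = w^2 - 2*w/3 - 8/3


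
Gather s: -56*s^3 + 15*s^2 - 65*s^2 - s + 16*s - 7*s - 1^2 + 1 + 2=-56*s^3 - 50*s^2 + 8*s + 2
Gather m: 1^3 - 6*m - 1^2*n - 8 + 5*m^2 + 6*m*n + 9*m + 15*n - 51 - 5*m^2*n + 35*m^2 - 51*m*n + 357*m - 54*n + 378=m^2*(40 - 5*n) + m*(360 - 45*n) - 40*n + 320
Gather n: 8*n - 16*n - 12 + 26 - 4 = 10 - 8*n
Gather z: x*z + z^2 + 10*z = z^2 + z*(x + 10)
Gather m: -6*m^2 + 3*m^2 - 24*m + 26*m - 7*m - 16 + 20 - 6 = -3*m^2 - 5*m - 2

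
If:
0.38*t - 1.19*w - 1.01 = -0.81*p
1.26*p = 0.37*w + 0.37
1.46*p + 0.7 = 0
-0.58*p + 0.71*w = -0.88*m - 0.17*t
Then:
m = 2.69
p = -0.48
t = -4.56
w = -2.63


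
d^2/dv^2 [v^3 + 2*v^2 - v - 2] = 6*v + 4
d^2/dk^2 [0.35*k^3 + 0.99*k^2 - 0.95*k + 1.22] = 2.1*k + 1.98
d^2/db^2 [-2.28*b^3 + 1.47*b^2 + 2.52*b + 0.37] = 2.94 - 13.68*b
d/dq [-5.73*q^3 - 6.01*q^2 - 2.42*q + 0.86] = -17.19*q^2 - 12.02*q - 2.42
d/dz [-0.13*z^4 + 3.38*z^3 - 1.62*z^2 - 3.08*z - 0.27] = -0.52*z^3 + 10.14*z^2 - 3.24*z - 3.08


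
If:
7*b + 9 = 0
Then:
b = -9/7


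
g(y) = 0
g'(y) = 0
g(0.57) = 0.00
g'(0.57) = 0.00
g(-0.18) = 0.00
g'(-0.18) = 0.00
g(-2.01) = 0.00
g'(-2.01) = 0.00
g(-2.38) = 0.00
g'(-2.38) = 0.00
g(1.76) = 0.00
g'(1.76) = 0.00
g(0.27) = 0.00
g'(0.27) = 0.00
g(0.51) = 0.00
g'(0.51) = 0.00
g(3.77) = 0.00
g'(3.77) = 0.00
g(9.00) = 0.00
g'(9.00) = 0.00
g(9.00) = 0.00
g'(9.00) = 0.00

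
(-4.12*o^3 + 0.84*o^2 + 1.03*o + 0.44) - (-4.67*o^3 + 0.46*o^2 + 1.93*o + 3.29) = 0.55*o^3 + 0.38*o^2 - 0.9*o - 2.85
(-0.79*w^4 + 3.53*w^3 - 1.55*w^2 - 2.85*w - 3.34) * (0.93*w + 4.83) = -0.7347*w^5 - 0.5328*w^4 + 15.6084*w^3 - 10.137*w^2 - 16.8717*w - 16.1322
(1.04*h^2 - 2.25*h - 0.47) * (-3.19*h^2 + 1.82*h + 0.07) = -3.3176*h^4 + 9.0703*h^3 - 2.5229*h^2 - 1.0129*h - 0.0329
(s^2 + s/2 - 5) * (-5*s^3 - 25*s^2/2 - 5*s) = -5*s^5 - 15*s^4 + 55*s^3/4 + 60*s^2 + 25*s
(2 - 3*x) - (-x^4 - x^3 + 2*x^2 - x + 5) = x^4 + x^3 - 2*x^2 - 2*x - 3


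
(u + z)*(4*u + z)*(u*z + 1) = 4*u^3*z + 5*u^2*z^2 + 4*u^2 + u*z^3 + 5*u*z + z^2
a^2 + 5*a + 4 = (a + 1)*(a + 4)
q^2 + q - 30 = (q - 5)*(q + 6)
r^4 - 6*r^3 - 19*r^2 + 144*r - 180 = (r - 6)*(r - 3)*(r - 2)*(r + 5)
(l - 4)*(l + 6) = l^2 + 2*l - 24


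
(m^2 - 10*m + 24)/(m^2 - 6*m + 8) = (m - 6)/(m - 2)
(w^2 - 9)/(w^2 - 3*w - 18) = (w - 3)/(w - 6)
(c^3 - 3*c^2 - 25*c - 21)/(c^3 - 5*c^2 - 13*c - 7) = (c + 3)/(c + 1)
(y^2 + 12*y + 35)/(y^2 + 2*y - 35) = (y + 5)/(y - 5)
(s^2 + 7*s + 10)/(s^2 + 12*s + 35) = (s + 2)/(s + 7)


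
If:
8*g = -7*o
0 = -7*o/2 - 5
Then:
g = 5/4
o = -10/7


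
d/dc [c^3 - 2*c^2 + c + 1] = 3*c^2 - 4*c + 1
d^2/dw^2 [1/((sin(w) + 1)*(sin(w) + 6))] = (-4*sin(w)^3 - 17*sin(w)^2 - 2*sin(w) + 86)/((sin(w) + 1)^2*(sin(w) + 6)^3)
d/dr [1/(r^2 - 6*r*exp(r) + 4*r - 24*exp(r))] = 2*(3*r*exp(r) - r + 15*exp(r) - 2)/(r^2 - 6*r*exp(r) + 4*r - 24*exp(r))^2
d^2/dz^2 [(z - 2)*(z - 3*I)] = 2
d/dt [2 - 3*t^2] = -6*t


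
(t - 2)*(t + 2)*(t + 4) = t^3 + 4*t^2 - 4*t - 16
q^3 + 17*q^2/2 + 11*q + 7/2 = (q + 1/2)*(q + 1)*(q + 7)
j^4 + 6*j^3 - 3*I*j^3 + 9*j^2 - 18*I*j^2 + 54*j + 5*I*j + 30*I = (j + 6)*(j - 5*I)*(j + I)^2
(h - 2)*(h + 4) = h^2 + 2*h - 8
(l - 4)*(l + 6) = l^2 + 2*l - 24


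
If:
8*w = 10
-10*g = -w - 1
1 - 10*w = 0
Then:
No Solution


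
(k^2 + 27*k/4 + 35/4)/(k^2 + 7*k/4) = (k + 5)/k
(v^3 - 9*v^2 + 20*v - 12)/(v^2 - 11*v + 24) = (v^3 - 9*v^2 + 20*v - 12)/(v^2 - 11*v + 24)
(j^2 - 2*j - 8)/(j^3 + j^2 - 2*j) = (j - 4)/(j*(j - 1))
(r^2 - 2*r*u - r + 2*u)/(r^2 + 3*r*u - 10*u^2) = (r - 1)/(r + 5*u)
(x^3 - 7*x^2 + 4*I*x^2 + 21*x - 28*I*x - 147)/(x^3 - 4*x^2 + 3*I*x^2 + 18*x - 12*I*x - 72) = (x^2 + x*(-7 + 7*I) - 49*I)/(x^2 + x*(-4 + 6*I) - 24*I)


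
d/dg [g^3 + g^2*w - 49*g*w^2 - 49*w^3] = 3*g^2 + 2*g*w - 49*w^2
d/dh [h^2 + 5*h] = 2*h + 5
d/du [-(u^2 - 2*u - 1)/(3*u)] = (-u^2 - 1)/(3*u^2)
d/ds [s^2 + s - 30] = 2*s + 1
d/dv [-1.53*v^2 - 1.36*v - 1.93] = -3.06*v - 1.36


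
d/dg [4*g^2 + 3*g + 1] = 8*g + 3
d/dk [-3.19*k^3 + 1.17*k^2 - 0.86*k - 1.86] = -9.57*k^2 + 2.34*k - 0.86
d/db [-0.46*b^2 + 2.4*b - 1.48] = 2.4 - 0.92*b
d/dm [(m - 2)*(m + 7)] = 2*m + 5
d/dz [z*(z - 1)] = 2*z - 1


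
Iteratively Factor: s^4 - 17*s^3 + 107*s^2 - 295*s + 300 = (s - 3)*(s^3 - 14*s^2 + 65*s - 100) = (s - 4)*(s - 3)*(s^2 - 10*s + 25) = (s - 5)*(s - 4)*(s - 3)*(s - 5)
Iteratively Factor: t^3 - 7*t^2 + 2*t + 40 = (t - 4)*(t^2 - 3*t - 10) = (t - 4)*(t + 2)*(t - 5)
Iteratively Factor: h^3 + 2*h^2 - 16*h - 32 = (h - 4)*(h^2 + 6*h + 8) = (h - 4)*(h + 4)*(h + 2)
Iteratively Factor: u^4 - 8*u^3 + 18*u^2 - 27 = (u - 3)*(u^3 - 5*u^2 + 3*u + 9) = (u - 3)^2*(u^2 - 2*u - 3) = (u - 3)^3*(u + 1)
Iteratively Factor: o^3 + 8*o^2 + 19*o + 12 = (o + 3)*(o^2 + 5*o + 4) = (o + 3)*(o + 4)*(o + 1)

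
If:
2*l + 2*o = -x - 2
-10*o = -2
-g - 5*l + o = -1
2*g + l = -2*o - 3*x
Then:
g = 8/3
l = -22/75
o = 1/5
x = -136/75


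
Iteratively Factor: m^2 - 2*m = (m - 2)*(m)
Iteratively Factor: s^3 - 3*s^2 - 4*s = (s - 4)*(s^2 + s) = s*(s - 4)*(s + 1)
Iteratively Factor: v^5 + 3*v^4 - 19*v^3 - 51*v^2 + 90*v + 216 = (v + 3)*(v^4 - 19*v^2 + 6*v + 72) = (v - 3)*(v + 3)*(v^3 + 3*v^2 - 10*v - 24) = (v - 3)*(v + 2)*(v + 3)*(v^2 + v - 12) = (v - 3)^2*(v + 2)*(v + 3)*(v + 4)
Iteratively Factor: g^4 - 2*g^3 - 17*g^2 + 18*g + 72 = (g + 2)*(g^3 - 4*g^2 - 9*g + 36) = (g - 3)*(g + 2)*(g^2 - g - 12) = (g - 3)*(g + 2)*(g + 3)*(g - 4)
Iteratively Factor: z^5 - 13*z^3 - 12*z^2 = (z)*(z^4 - 13*z^2 - 12*z) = z*(z + 1)*(z^3 - z^2 - 12*z) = z*(z + 1)*(z + 3)*(z^2 - 4*z) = z*(z - 4)*(z + 1)*(z + 3)*(z)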